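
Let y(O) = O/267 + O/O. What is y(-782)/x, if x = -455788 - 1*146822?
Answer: 103/32179374 ≈ 3.2008e-6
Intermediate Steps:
y(O) = 1 + O/267 (y(O) = O*(1/267) + 1 = O/267 + 1 = 1 + O/267)
x = -602610 (x = -455788 - 146822 = -602610)
y(-782)/x = (1 + (1/267)*(-782))/(-602610) = (1 - 782/267)*(-1/602610) = -515/267*(-1/602610) = 103/32179374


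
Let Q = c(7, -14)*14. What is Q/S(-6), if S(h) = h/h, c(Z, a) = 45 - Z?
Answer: 532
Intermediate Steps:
Q = 532 (Q = (45 - 1*7)*14 = (45 - 7)*14 = 38*14 = 532)
S(h) = 1
Q/S(-6) = 532/1 = 532*1 = 532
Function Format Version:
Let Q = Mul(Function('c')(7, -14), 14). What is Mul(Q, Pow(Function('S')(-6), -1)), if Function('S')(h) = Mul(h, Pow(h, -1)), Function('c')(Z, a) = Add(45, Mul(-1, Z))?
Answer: 532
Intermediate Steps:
Q = 532 (Q = Mul(Add(45, Mul(-1, 7)), 14) = Mul(Add(45, -7), 14) = Mul(38, 14) = 532)
Function('S')(h) = 1
Mul(Q, Pow(Function('S')(-6), -1)) = Mul(532, Pow(1, -1)) = Mul(532, 1) = 532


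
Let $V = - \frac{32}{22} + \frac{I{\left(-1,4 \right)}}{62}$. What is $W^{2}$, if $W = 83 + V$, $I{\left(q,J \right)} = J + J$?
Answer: $\frac{775678201}{116281} \approx 6670.7$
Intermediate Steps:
$I{\left(q,J \right)} = 2 J$
$V = - \frac{452}{341}$ ($V = - \frac{32}{22} + \frac{2 \cdot 4}{62} = \left(-32\right) \frac{1}{22} + 8 \cdot \frac{1}{62} = - \frac{16}{11} + \frac{4}{31} = - \frac{452}{341} \approx -1.3255$)
$W = \frac{27851}{341}$ ($W = 83 - \frac{452}{341} = \frac{27851}{341} \approx 81.674$)
$W^{2} = \left(\frac{27851}{341}\right)^{2} = \frac{775678201}{116281}$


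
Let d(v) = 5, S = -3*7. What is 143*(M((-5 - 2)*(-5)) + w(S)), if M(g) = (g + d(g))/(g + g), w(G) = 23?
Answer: 23595/7 ≈ 3370.7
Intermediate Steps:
S = -21
M(g) = (5 + g)/(2*g) (M(g) = (g + 5)/(g + g) = (5 + g)/((2*g)) = (5 + g)*(1/(2*g)) = (5 + g)/(2*g))
143*(M((-5 - 2)*(-5)) + w(S)) = 143*((5 + (-5 - 2)*(-5))/(2*(((-5 - 2)*(-5)))) + 23) = 143*((5 - 7*(-5))/(2*((-7*(-5)))) + 23) = 143*((1/2)*(5 + 35)/35 + 23) = 143*((1/2)*(1/35)*40 + 23) = 143*(4/7 + 23) = 143*(165/7) = 23595/7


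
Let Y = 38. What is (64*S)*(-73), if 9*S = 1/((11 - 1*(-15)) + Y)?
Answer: -73/9 ≈ -8.1111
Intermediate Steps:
S = 1/576 (S = 1/(9*((11 - 1*(-15)) + 38)) = 1/(9*((11 + 15) + 38)) = 1/(9*(26 + 38)) = (⅑)/64 = (⅑)*(1/64) = 1/576 ≈ 0.0017361)
(64*S)*(-73) = (64*(1/576))*(-73) = (⅑)*(-73) = -73/9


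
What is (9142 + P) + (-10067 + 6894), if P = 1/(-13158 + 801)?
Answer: 73758932/12357 ≈ 5969.0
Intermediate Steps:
P = -1/12357 (P = 1/(-12357) = -1/12357 ≈ -8.0926e-5)
(9142 + P) + (-10067 + 6894) = (9142 - 1/12357) + (-10067 + 6894) = 112967693/12357 - 3173 = 73758932/12357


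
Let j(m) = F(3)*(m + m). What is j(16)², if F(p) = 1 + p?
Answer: 16384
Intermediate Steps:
j(m) = 8*m (j(m) = (1 + 3)*(m + m) = 4*(2*m) = 8*m)
j(16)² = (8*16)² = 128² = 16384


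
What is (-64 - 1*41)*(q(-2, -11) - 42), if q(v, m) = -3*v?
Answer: 3780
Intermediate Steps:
(-64 - 1*41)*(q(-2, -11) - 42) = (-64 - 1*41)*(-3*(-2) - 42) = (-64 - 41)*(6 - 42) = -105*(-36) = 3780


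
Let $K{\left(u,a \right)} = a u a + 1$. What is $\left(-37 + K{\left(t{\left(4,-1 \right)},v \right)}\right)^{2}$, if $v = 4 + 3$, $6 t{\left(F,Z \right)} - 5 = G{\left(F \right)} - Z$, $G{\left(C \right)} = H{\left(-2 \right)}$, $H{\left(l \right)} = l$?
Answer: $\frac{100}{9} \approx 11.111$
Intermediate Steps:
$G{\left(C \right)} = -2$
$t{\left(F,Z \right)} = \frac{1}{2} - \frac{Z}{6}$ ($t{\left(F,Z \right)} = \frac{5}{6} + \frac{-2 - Z}{6} = \frac{5}{6} - \left(\frac{1}{3} + \frac{Z}{6}\right) = \frac{1}{2} - \frac{Z}{6}$)
$v = 7$
$K{\left(u,a \right)} = 1 + u a^{2}$ ($K{\left(u,a \right)} = u a^{2} + 1 = 1 + u a^{2}$)
$\left(-37 + K{\left(t{\left(4,-1 \right)},v \right)}\right)^{2} = \left(-37 + \left(1 + \left(\frac{1}{2} - - \frac{1}{6}\right) 7^{2}\right)\right)^{2} = \left(-37 + \left(1 + \left(\frac{1}{2} + \frac{1}{6}\right) 49\right)\right)^{2} = \left(-37 + \left(1 + \frac{2}{3} \cdot 49\right)\right)^{2} = \left(-37 + \left(1 + \frac{98}{3}\right)\right)^{2} = \left(-37 + \frac{101}{3}\right)^{2} = \left(- \frac{10}{3}\right)^{2} = \frac{100}{9}$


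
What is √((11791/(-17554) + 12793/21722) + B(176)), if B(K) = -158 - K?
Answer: 3*I*√337320996965227019/95326997 ≈ 18.278*I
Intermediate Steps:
√((11791/(-17554) + 12793/21722) + B(176)) = √((11791/(-17554) + 12793/21722) + (-158 - 1*176)) = √((11791*(-1/17554) + 12793*(1/21722)) + (-158 - 176)) = √((-11791/17554 + 12793/21722) - 334) = √(-7888945/95326997 - 334) = √(-31847105943/95326997) = 3*I*√337320996965227019/95326997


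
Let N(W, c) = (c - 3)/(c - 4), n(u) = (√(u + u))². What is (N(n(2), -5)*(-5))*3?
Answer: -40/3 ≈ -13.333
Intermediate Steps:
n(u) = 2*u (n(u) = (√(2*u))² = (√2*√u)² = 2*u)
N(W, c) = (-3 + c)/(-4 + c)
(N(n(2), -5)*(-5))*3 = (((-3 - 5)/(-4 - 5))*(-5))*3 = ((-8/(-9))*(-5))*3 = (-⅑*(-8)*(-5))*3 = ((8/9)*(-5))*3 = -40/9*3 = -40/3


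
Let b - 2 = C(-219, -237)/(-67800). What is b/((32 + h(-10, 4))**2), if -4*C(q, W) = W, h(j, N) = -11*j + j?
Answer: 180721/1575129600 ≈ 0.00011473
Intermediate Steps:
h(j, N) = -10*j
C(q, W) = -W/4
b = 180721/90400 (b = 2 - 1/4*(-237)/(-67800) = 2 + (237/4)*(-1/67800) = 2 - 79/90400 = 180721/90400 ≈ 1.9991)
b/((32 + h(-10, 4))**2) = 180721/(90400*((32 - 10*(-10))**2)) = 180721/(90400*((32 + 100)**2)) = 180721/(90400*(132**2)) = (180721/90400)/17424 = (180721/90400)*(1/17424) = 180721/1575129600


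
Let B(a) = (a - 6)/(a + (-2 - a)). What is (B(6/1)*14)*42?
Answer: 0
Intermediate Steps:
B(a) = 3 - a/2 (B(a) = (-6 + a)/(-2) = (-6 + a)*(-½) = 3 - a/2)
(B(6/1)*14)*42 = ((3 - 3/1)*14)*42 = ((3 - 3)*14)*42 = (0*14)*42 = 0*42 = 0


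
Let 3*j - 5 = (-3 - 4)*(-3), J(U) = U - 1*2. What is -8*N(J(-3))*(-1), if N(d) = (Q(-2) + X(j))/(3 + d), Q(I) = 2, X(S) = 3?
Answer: -20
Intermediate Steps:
J(U) = -2 + U (J(U) = U - 2 = -2 + U)
j = 26/3 (j = 5/3 + ((-3 - 4)*(-3))/3 = 5/3 + (-7*(-3))/3 = 5/3 + (⅓)*21 = 5/3 + 7 = 26/3 ≈ 8.6667)
N(d) = 5/(3 + d) (N(d) = (2 + 3)/(3 + d) = 5/(3 + d))
-8*N(J(-3))*(-1) = -40/(3 + (-2 - 3))*(-1) = -40/(3 - 5)*(-1) = -40/(-2)*(-1) = -40*(-1)/2*(-1) = -8*(-5/2)*(-1) = 20*(-1) = -20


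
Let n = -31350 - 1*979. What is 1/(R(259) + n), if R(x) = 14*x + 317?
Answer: -1/28386 ≈ -3.5229e-5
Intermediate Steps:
R(x) = 317 + 14*x
n = -32329 (n = -31350 - 979 = -32329)
1/(R(259) + n) = 1/((317 + 14*259) - 32329) = 1/((317 + 3626) - 32329) = 1/(3943 - 32329) = 1/(-28386) = -1/28386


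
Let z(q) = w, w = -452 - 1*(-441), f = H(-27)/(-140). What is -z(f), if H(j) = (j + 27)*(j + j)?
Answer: 11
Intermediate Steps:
H(j) = 2*j*(27 + j) (H(j) = (27 + j)*(2*j) = 2*j*(27 + j))
f = 0 (f = (2*(-27)*(27 - 27))/(-140) = (2*(-27)*0)*(-1/140) = 0*(-1/140) = 0)
w = -11 (w = -452 + 441 = -11)
z(q) = -11
-z(f) = -1*(-11) = 11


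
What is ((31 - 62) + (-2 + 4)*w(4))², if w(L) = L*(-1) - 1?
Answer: 1681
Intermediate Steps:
w(L) = -1 - L (w(L) = -L - 1 = -1 - L)
((31 - 62) + (-2 + 4)*w(4))² = ((31 - 62) + (-2 + 4)*(-1 - 1*4))² = (-31 + 2*(-1 - 4))² = (-31 + 2*(-5))² = (-31 - 10)² = (-41)² = 1681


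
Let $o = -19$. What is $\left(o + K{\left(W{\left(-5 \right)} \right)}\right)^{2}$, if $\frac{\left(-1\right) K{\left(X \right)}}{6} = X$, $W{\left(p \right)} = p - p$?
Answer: $361$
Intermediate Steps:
$W{\left(p \right)} = 0$
$K{\left(X \right)} = - 6 X$
$\left(o + K{\left(W{\left(-5 \right)} \right)}\right)^{2} = \left(-19 - 0\right)^{2} = \left(-19 + 0\right)^{2} = \left(-19\right)^{2} = 361$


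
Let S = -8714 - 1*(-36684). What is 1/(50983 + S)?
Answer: 1/78953 ≈ 1.2666e-5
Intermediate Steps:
S = 27970 (S = -8714 + 36684 = 27970)
1/(50983 + S) = 1/(50983 + 27970) = 1/78953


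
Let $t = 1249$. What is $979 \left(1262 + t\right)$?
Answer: $2458269$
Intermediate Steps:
$979 \left(1262 + t\right) = 979 \left(1262 + 1249\right) = 979 \cdot 2511 = 2458269$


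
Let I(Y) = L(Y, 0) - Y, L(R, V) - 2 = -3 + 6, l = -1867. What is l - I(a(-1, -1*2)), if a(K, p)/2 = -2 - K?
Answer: -1874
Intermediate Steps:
a(K, p) = -4 - 2*K (a(K, p) = 2*(-2 - K) = -4 - 2*K)
L(R, V) = 5 (L(R, V) = 2 + (-3 + 6) = 2 + 3 = 5)
I(Y) = 5 - Y
l - I(a(-1, -1*2)) = -1867 - (5 - (-4 - 2*(-1))) = -1867 - (5 - (-4 + 2)) = -1867 - (5 - 1*(-2)) = -1867 - (5 + 2) = -1867 - 1*7 = -1867 - 7 = -1874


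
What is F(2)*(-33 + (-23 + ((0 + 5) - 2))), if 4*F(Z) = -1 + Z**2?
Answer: -159/4 ≈ -39.750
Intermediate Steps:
F(Z) = -1/4 + Z**2/4 (F(Z) = (-1 + Z**2)/4 = -1/4 + Z**2/4)
F(2)*(-33 + (-23 + ((0 + 5) - 2))) = (-1/4 + (1/4)*2**2)*(-33 + (-23 + ((0 + 5) - 2))) = (-1/4 + (1/4)*4)*(-33 + (-23 + (5 - 2))) = (-1/4 + 1)*(-33 + (-23 + 3)) = 3*(-33 - 20)/4 = (3/4)*(-53) = -159/4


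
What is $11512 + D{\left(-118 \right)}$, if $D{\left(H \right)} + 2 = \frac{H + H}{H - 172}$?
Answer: $\frac{1669068}{145} \approx 11511.0$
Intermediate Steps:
$D{\left(H \right)} = -2 + \frac{2 H}{-172 + H}$ ($D{\left(H \right)} = -2 + \frac{H + H}{H - 172} = -2 + \frac{2 H}{-172 + H}$)
$11512 + D{\left(-118 \right)} = 11512 + \frac{344}{-172 - 118} = 11512 + \frac{344}{-290} = 11512 + 344 \left(- \frac{1}{290}\right) = 11512 - \frac{172}{145} = \frac{1669068}{145}$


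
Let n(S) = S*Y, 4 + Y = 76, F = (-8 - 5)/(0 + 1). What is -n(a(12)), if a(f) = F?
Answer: 936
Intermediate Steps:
F = -13 (F = -13/1 = -13*1 = -13)
Y = 72 (Y = -4 + 76 = 72)
a(f) = -13
n(S) = 72*S (n(S) = S*72 = 72*S)
-n(a(12)) = -72*(-13) = -1*(-936) = 936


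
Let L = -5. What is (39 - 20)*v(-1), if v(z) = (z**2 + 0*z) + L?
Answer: -76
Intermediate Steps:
v(z) = -5 + z**2 (v(z) = (z**2 + 0*z) - 5 = (z**2 + 0) - 5 = z**2 - 5 = -5 + z**2)
(39 - 20)*v(-1) = (39 - 20)*(-5 + (-1)**2) = 19*(-5 + 1) = 19*(-4) = -76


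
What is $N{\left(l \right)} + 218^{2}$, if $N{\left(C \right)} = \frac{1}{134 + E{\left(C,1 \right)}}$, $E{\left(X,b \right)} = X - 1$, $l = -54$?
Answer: $\frac{3754397}{79} \approx 47524.0$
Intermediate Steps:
$E{\left(X,b \right)} = -1 + X$ ($E{\left(X,b \right)} = X - 1 = -1 + X$)
$N{\left(C \right)} = \frac{1}{133 + C}$ ($N{\left(C \right)} = \frac{1}{134 + \left(-1 + C\right)} = \frac{1}{133 + C}$)
$N{\left(l \right)} + 218^{2} = \frac{1}{133 - 54} + 218^{2} = \frac{1}{79} + 47524 = \frac{3754397}{79}$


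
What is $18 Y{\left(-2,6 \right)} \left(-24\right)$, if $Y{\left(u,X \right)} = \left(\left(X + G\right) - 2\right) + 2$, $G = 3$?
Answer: $-3888$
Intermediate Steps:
$Y{\left(u,X \right)} = 3 + X$ ($Y{\left(u,X \right)} = \left(\left(X + 3\right) - 2\right) + 2 = \left(\left(3 + X\right) - 2\right) + 2 = \left(1 + X\right) + 2 = 3 + X$)
$18 Y{\left(-2,6 \right)} \left(-24\right) = 18 \left(3 + 6\right) \left(-24\right) = 18 \cdot 9 \left(-24\right) = 162 \left(-24\right) = -3888$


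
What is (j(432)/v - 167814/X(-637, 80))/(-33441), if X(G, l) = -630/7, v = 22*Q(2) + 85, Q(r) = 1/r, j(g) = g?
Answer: -18691/334410 ≈ -0.055892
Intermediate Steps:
v = 96 (v = 22/2 + 85 = 22*(1/2) + 85 = 11 + 85 = 96)
X(G, l) = -90 (X(G, l) = -630*1/7 = -90)
(j(432)/v - 167814/X(-637, 80))/(-33441) = (432/96 - 167814/(-90))/(-33441) = (432*(1/96) - 167814*(-1/90))*(-1/33441) = (9/2 + 9323/5)*(-1/33441) = (18691/10)*(-1/33441) = -18691/334410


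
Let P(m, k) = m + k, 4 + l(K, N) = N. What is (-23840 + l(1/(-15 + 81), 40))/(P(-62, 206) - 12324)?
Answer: 5951/3045 ≈ 1.9544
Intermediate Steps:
l(K, N) = -4 + N
P(m, k) = k + m
(-23840 + l(1/(-15 + 81), 40))/(P(-62, 206) - 12324) = (-23840 + (-4 + 40))/((206 - 62) - 12324) = (-23840 + 36)/(144 - 12324) = -23804/(-12180) = -23804*(-1/12180) = 5951/3045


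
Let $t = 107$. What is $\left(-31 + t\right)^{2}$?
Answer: $5776$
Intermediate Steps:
$\left(-31 + t\right)^{2} = \left(-31 + 107\right)^{2} = 76^{2} = 5776$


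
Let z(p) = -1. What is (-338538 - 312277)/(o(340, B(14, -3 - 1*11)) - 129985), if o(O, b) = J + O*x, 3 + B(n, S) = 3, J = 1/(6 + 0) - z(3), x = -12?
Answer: 3904890/804383 ≈ 4.8545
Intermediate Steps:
J = 7/6 (J = 1/(6 + 0) - 1*(-1) = 1/6 + 1 = 7/6 ≈ 1.1667)
B(n, S) = 0 (B(n, S) = -3 + 3 = 0)
o(O, b) = 7/6 - 12*O (o(O, b) = 7/6 + O*(-12) = 7/6 - 12*O)
(-338538 - 312277)/(o(340, B(14, -3 - 1*11)) - 129985) = (-338538 - 312277)/((7/6 - 12*340) - 129985) = -650815/((7/6 - 4080) - 129985) = -650815/(-24473/6 - 129985) = -650815/(-804383/6) = -650815*(-6/804383) = 3904890/804383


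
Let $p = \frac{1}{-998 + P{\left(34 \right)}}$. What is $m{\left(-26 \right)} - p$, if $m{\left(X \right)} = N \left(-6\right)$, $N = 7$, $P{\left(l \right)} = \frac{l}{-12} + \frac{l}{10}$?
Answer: $- \frac{1256736}{29923} \approx -41.999$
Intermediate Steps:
$P{\left(l \right)} = \frac{l}{60}$ ($P{\left(l \right)} = l \left(- \frac{1}{12}\right) + l \frac{1}{10} = - \frac{l}{12} + \frac{l}{10} = \frac{l}{60}$)
$m{\left(X \right)} = -42$ ($m{\left(X \right)} = 7 \left(-6\right) = -42$)
$p = - \frac{30}{29923}$ ($p = \frac{1}{-998 + \frac{1}{60} \cdot 34} = \frac{1}{-998 + \frac{17}{30}} = \frac{1}{- \frac{29923}{30}} = - \frac{30}{29923} \approx -0.0010026$)
$m{\left(-26 \right)} - p = -42 - - \frac{30}{29923} = -42 + \frac{30}{29923} = - \frac{1256736}{29923}$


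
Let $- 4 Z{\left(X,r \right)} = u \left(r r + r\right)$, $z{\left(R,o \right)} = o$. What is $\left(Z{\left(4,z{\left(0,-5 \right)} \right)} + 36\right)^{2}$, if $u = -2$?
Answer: $2116$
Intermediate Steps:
$Z{\left(X,r \right)} = \frac{r}{2} + \frac{r^{2}}{2}$ ($Z{\left(X,r \right)} = - \frac{\left(-2\right) \left(r r + r\right)}{4} = - \frac{\left(-2\right) \left(r^{2} + r\right)}{4} = - \frac{\left(-2\right) \left(r + r^{2}\right)}{4} = - \frac{- 2 r - 2 r^{2}}{4} = \frac{r}{2} + \frac{r^{2}}{2}$)
$\left(Z{\left(4,z{\left(0,-5 \right)} \right)} + 36\right)^{2} = \left(\frac{1}{2} \left(-5\right) \left(1 - 5\right) + 36\right)^{2} = \left(\frac{1}{2} \left(-5\right) \left(-4\right) + 36\right)^{2} = \left(10 + 36\right)^{2} = 46^{2} = 2116$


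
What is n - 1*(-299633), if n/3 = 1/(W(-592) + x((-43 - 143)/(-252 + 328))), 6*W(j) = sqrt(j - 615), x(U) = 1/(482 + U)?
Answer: 120098261182271663/400817870887 - 5977399122*I*sqrt(1207)/400817870887 ≈ 2.9963e+5 - 0.51811*I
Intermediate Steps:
W(j) = sqrt(-615 + j)/6 (W(j) = sqrt(j - 615)/6 = sqrt(-615 + j)/6)
n = 3/(38/18223 + I*sqrt(1207)/6) (n = 3/(sqrt(-615 - 592)/6 + 1/(482 + (-43 - 143)/(-252 + 328))) = 3/(sqrt(-1207)/6 + 1/(482 - 186/76)) = 3/((I*sqrt(1207))/6 + 1/(482 - 186*1/76)) = 3/(I*sqrt(1207)/6 + 1/(482 - 93/38)) = 3/(I*sqrt(1207)/6 + 1/(18223/38)) = 3/(I*sqrt(1207)/6 + 38/18223) = 3/(38/18223 + I*sqrt(1207)/6) ≈ 0.00018659 - 0.51811*I)
n - 1*(-299633) = (74787192/400817870887 - 5977399122*I*sqrt(1207)/400817870887) - 1*(-299633) = (74787192/400817870887 - 5977399122*I*sqrt(1207)/400817870887) + 299633 = 120098261182271663/400817870887 - 5977399122*I*sqrt(1207)/400817870887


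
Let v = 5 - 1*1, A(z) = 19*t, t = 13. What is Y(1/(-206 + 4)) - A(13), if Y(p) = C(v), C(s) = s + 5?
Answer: -238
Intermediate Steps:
A(z) = 247 (A(z) = 19*13 = 247)
v = 4 (v = 5 - 1 = 4)
C(s) = 5 + s
Y(p) = 9 (Y(p) = 5 + 4 = 9)
Y(1/(-206 + 4)) - A(13) = 9 - 1*247 = 9 - 247 = -238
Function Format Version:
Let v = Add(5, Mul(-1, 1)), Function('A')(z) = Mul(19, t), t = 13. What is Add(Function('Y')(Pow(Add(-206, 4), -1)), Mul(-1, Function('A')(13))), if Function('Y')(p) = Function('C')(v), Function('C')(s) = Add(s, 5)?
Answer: -238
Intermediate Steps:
Function('A')(z) = 247 (Function('A')(z) = Mul(19, 13) = 247)
v = 4 (v = Add(5, -1) = 4)
Function('C')(s) = Add(5, s)
Function('Y')(p) = 9 (Function('Y')(p) = Add(5, 4) = 9)
Add(Function('Y')(Pow(Add(-206, 4), -1)), Mul(-1, Function('A')(13))) = Add(9, Mul(-1, 247)) = Add(9, -247) = -238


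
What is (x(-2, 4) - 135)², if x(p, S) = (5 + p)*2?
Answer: 16641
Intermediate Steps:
x(p, S) = 10 + 2*p
(x(-2, 4) - 135)² = ((10 + 2*(-2)) - 135)² = ((10 - 4) - 135)² = (6 - 135)² = (-129)² = 16641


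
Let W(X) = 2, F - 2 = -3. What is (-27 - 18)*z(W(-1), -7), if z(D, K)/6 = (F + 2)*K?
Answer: 1890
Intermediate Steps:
F = -1 (F = 2 - 3 = -1)
z(D, K) = 6*K (z(D, K) = 6*((-1 + 2)*K) = 6*(1*K) = 6*K)
(-27 - 18)*z(W(-1), -7) = (-27 - 18)*(6*(-7)) = -45*(-42) = 1890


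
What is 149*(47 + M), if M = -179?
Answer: -19668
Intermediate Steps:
149*(47 + M) = 149*(47 - 179) = 149*(-132) = -19668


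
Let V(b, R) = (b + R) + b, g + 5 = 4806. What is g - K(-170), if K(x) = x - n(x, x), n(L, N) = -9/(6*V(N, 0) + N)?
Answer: 10985919/2210 ≈ 4971.0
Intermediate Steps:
g = 4801 (g = -5 + 4806 = 4801)
V(b, R) = R + 2*b (V(b, R) = (R + b) + b = R + 2*b)
n(L, N) = -9/(13*N) (n(L, N) = -9/(6*(0 + 2*N) + N) = -9/(6*(2*N) + N) = -9/(12*N + N) = -9*1/(13*N) = -9/(13*N))
K(x) = x + 9/(13*x) (K(x) = x - (-9)/(13*x) = x + 9/(13*x))
g - K(-170) = 4801 - (-170 + (9/13)/(-170)) = 4801 - (-170 + (9/13)*(-1/170)) = 4801 - (-170 - 9/2210) = 4801 - 1*(-375709/2210) = 4801 + 375709/2210 = 10985919/2210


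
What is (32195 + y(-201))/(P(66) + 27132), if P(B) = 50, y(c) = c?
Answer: 15997/13591 ≈ 1.1770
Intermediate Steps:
(32195 + y(-201))/(P(66) + 27132) = (32195 - 201)/(50 + 27132) = 31994/27182 = 31994*(1/27182) = 15997/13591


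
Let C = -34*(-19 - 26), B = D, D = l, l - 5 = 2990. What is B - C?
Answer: 1465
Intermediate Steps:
l = 2995 (l = 5 + 2990 = 2995)
D = 2995
B = 2995
C = 1530 (C = -34*(-45) = 1530)
B - C = 2995 - 1*1530 = 2995 - 1530 = 1465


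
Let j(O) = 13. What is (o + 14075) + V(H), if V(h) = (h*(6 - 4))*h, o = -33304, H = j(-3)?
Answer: -18891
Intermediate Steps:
H = 13
V(h) = 2*h² (V(h) = (h*2)*h = (2*h)*h = 2*h²)
(o + 14075) + V(H) = (-33304 + 14075) + 2*13² = -19229 + 2*169 = -19229 + 338 = -18891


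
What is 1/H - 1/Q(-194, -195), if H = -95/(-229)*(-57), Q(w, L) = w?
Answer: -39011/1050510 ≈ -0.037135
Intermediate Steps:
H = -5415/229 (H = -95*(-1/229)*(-57) = (95/229)*(-57) = -5415/229 ≈ -23.646)
1/H - 1/Q(-194, -195) = 1/(-5415/229) - 1/(-194) = -229/5415 - 1*(-1/194) = -229/5415 + 1/194 = -39011/1050510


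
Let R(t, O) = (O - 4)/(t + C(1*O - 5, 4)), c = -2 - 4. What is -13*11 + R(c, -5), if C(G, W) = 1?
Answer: -706/5 ≈ -141.20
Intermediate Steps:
c = -6
R(t, O) = (-4 + O)/(1 + t) (R(t, O) = (O - 4)/(t + 1) = (-4 + O)/(1 + t))
-13*11 + R(c, -5) = -13*11 + (-4 - 5)/(1 - 6) = -143 - 9/(-5) = -143 - 1/5*(-9) = -143 + 9/5 = -706/5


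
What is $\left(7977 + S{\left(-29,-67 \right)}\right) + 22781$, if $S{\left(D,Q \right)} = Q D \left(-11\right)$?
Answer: $9385$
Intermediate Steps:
$S{\left(D,Q \right)} = - 11 D Q$ ($S{\left(D,Q \right)} = D Q \left(-11\right) = - 11 D Q$)
$\left(7977 + S{\left(-29,-67 \right)}\right) + 22781 = \left(7977 - \left(-319\right) \left(-67\right)\right) + 22781 = \left(7977 - 21373\right) + 22781 = -13396 + 22781 = 9385$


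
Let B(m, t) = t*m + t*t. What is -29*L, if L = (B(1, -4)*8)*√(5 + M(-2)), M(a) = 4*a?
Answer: -2784*I*√3 ≈ -4822.0*I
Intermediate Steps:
B(m, t) = t² + m*t (B(m, t) = m*t + t² = t² + m*t)
L = 96*I*√3 (L = (-4*(1 - 4)*8)*√(5 + 4*(-2)) = (-4*(-3)*8)*√(5 - 8) = (12*8)*√(-3) = 96*(I*√3) = 96*I*√3 ≈ 166.28*I)
-29*L = -2784*I*√3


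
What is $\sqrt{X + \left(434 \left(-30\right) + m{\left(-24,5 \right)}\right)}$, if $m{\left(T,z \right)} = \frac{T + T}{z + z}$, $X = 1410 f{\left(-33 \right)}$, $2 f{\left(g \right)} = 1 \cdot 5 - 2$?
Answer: $\frac{3 i \sqrt{30305}}{5} \approx 104.45 i$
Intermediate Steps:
$f{\left(g \right)} = \frac{3}{2}$ ($f{\left(g \right)} = \frac{1 \cdot 5 - 2}{2} = \frac{5 - 2}{2} = \frac{1}{2} \cdot 3 = \frac{3}{2}$)
$X = 2115$ ($X = 1410 \cdot \frac{3}{2} = 2115$)
$m{\left(T,z \right)} = \frac{T}{z}$ ($m{\left(T,z \right)} = \frac{2 T}{2 z} = 2 T \frac{1}{2 z} = \frac{T}{z}$)
$\sqrt{X + \left(434 \left(-30\right) + m{\left(-24,5 \right)}\right)} = \sqrt{2115 - \left(13020 + \frac{24}{5}\right)} = \sqrt{2115 - \frac{65124}{5}} = \sqrt{- \frac{54549}{5}} = \frac{3 i \sqrt{30305}}{5}$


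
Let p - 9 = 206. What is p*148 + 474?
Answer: 32294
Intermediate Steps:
p = 215 (p = 9 + 206 = 215)
p*148 + 474 = 215*148 + 474 = 31820 + 474 = 32294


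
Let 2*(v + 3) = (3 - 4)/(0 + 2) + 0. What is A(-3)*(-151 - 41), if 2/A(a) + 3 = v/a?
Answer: 4608/23 ≈ 200.35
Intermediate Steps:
v = -13/4 (v = -3 + ((3 - 4)/(0 + 2) + 0)/2 = -3 + (-1/2 + 0)/2 = -3 + (-1*½ + 0)/2 = -3 + (-½ + 0)/2 = -3 + (½)*(-½) = -3 - ¼ = -13/4 ≈ -3.2500)
A(a) = 2/(-3 - 13/(4*a))
A(-3)*(-151 - 41) = (-8*(-3)/(13 + 12*(-3)))*(-151 - 41) = -8*(-3)/(13 - 36)*(-192) = -8*(-3)/(-23)*(-192) = -8*(-3)*(-1/23)*(-192) = -24/23*(-192) = 4608/23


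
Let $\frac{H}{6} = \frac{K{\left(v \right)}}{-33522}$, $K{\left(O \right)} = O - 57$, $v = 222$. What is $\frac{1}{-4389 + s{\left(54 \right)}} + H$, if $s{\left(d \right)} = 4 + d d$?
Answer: $- \frac{247972}{8207303} \approx -0.030214$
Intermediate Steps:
$K{\left(O \right)} = -57 + O$
$s{\left(d \right)} = 4 + d^{2}$
$H = - \frac{165}{5587}$ ($H = 6 \frac{-57 + 222}{-33522} = 6 \cdot 165 \left(- \frac{1}{33522}\right) = 6 \left(- \frac{55}{11174}\right) = - \frac{165}{5587} \approx -0.029533$)
$\frac{1}{-4389 + s{\left(54 \right)}} + H = \frac{1}{-4389 + \left(4 + 54^{2}\right)} - \frac{165}{5587} = \frac{1}{-4389 + \left(4 + 2916\right)} - \frac{165}{5587} = \frac{1}{-4389 + 2920} - \frac{165}{5587} = \frac{1}{-1469} - \frac{165}{5587} = - \frac{1}{1469} - \frac{165}{5587} = - \frac{247972}{8207303}$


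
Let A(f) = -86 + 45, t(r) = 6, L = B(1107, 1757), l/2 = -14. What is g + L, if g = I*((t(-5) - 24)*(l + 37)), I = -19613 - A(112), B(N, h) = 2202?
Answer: 3172866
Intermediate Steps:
l = -28 (l = 2*(-14) = -28)
L = 2202
A(f) = -41
I = -19572 (I = -19613 - 1*(-41) = -19613 + 41 = -19572)
g = 3170664 (g = -19572*(6 - 24)*(-28 + 37) = -(-352296)*9 = -19572*(-162) = 3170664)
g + L = 3170664 + 2202 = 3172866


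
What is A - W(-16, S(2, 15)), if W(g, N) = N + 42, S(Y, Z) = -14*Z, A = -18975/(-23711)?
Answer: 4002423/23711 ≈ 168.80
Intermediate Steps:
A = 18975/23711 (A = -18975*(-1/23711) = 18975/23711 ≈ 0.80026)
W(g, N) = 42 + N
A - W(-16, S(2, 15)) = 18975/23711 - (42 - 14*15) = 18975/23711 - (42 - 210) = 18975/23711 - 1*(-168) = 18975/23711 + 168 = 4002423/23711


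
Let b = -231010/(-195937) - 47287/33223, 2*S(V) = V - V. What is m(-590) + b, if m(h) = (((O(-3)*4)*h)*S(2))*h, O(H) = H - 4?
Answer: -1590427689/6509614951 ≈ -0.24432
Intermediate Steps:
S(V) = 0 (S(V) = (V - V)/2 = (½)*0 = 0)
O(H) = -4 + H
b = -1590427689/6509614951 (b = -231010*(-1/195937) - 47287*1/33223 = 231010/195937 - 47287/33223 = -1590427689/6509614951 ≈ -0.24432)
m(h) = 0 (m(h) = ((((-4 - 3)*4)*h)*0)*h = (((-7*4)*h)*0)*h = (-28*h*0)*h = 0*h = 0)
m(-590) + b = 0 - 1590427689/6509614951 = -1590427689/6509614951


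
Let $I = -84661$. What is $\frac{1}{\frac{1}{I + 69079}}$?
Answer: $-15582$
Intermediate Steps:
$\frac{1}{\frac{1}{I + 69079}} = \frac{1}{\frac{1}{-84661 + 69079}} = \frac{1}{\frac{1}{-15582}} = \frac{1}{- \frac{1}{15582}} = -15582$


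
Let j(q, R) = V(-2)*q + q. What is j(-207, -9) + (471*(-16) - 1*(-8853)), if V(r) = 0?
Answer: 1110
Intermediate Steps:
j(q, R) = q (j(q, R) = 0*q + q = 0 + q = q)
j(-207, -9) + (471*(-16) - 1*(-8853)) = -207 + (471*(-16) - 1*(-8853)) = -207 + (-7536 + 8853) = -207 + 1317 = 1110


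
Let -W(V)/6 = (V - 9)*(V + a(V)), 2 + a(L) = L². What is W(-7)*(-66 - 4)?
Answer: -268800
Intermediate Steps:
a(L) = -2 + L²
W(V) = -6*(-9 + V)*(-2 + V + V²) (W(V) = -6*(V - 9)*(V + (-2 + V²)) = -6*(-9 + V)*(-2 + V + V²))
W(-7)*(-66 - 4) = (-108 - 6*(-7)³ + 48*(-7)² + 66*(-7))*(-66 - 4) = (-108 - 6*(-343) + 48*49 - 462)*(-70) = (-108 + 2058 + 2352 - 462)*(-70) = 3840*(-70) = -268800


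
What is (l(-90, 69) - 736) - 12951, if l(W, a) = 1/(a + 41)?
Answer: -1505569/110 ≈ -13687.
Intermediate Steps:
l(W, a) = 1/(41 + a)
(l(-90, 69) - 736) - 12951 = (1/(41 + 69) - 736) - 12951 = (1/110 - 736) - 12951 = -80959/110 - 12951 = -1505569/110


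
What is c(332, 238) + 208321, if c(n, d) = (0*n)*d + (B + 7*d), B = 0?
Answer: 209987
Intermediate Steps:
c(n, d) = 7*d (c(n, d) = (0*n)*d + (0 + 7*d) = 0*d + 7*d = 0 + 7*d = 7*d)
c(332, 238) + 208321 = 7*238 + 208321 = 1666 + 208321 = 209987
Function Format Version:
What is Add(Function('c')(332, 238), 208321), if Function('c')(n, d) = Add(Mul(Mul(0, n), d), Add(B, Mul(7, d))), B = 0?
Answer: 209987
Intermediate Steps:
Function('c')(n, d) = Mul(7, d) (Function('c')(n, d) = Add(Mul(Mul(0, n), d), Add(0, Mul(7, d))) = Add(Mul(0, d), Mul(7, d)) = Add(0, Mul(7, d)) = Mul(7, d))
Add(Function('c')(332, 238), 208321) = Add(Mul(7, 238), 208321) = Add(1666, 208321) = 209987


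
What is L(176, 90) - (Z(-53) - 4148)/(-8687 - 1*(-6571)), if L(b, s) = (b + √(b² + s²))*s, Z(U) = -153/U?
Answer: 1776204629/112148 + 180*√9769 ≈ 33629.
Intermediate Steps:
L(b, s) = s*(b + √(b² + s²))
L(176, 90) - (Z(-53) - 4148)/(-8687 - 1*(-6571)) = 90*(176 + √(176² + 90²)) - (-153/(-53) - 4148)/(-8687 - 1*(-6571)) = 90*(176 + √(30976 + 8100)) - (-153*(-1/53) - 4148)/(-8687 + 6571) = 90*(176 + √39076) - (153/53 - 4148)/(-2116) = 90*(176 + 2*√9769) - (-219691)*(-1)/(53*2116) = (15840 + 180*√9769) - 1*219691/112148 = (15840 + 180*√9769) - 219691/112148 = 1776204629/112148 + 180*√9769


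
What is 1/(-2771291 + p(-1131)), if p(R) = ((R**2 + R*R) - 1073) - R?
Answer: -1/212911 ≈ -4.6968e-6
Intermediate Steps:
p(R) = -1073 - R + 2*R**2 (p(R) = ((R**2 + R**2) - 1073) - R = (2*R**2 - 1073) - R = (-1073 + 2*R**2) - R = -1073 - R + 2*R**2)
1/(-2771291 + p(-1131)) = 1/(-2771291 + (-1073 - 1*(-1131) + 2*(-1131)**2)) = 1/(-2771291 + (-1073 + 1131 + 2*1279161)) = 1/(-2771291 + (-1073 + 1131 + 2558322)) = 1/(-2771291 + 2558380) = 1/(-212911) = -1/212911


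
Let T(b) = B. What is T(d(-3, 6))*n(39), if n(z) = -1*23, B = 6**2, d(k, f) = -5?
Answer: -828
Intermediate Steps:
B = 36
T(b) = 36
n(z) = -23
T(d(-3, 6))*n(39) = 36*(-23) = -828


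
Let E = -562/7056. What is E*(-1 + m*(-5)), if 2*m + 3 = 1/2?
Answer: -281/672 ≈ -0.41815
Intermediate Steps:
E = -281/3528 (E = -562*1/7056 = -281/3528 ≈ -0.079648)
m = -5/4 (m = -3/2 + (½)/2 = -3/2 + (½)*(½) = -3/2 + ¼ = -5/4 ≈ -1.2500)
E*(-1 + m*(-5)) = -281*(-1 - 5/4*(-5))/3528 = -281*(-1 + 25/4)/3528 = -281/3528*21/4 = -281/672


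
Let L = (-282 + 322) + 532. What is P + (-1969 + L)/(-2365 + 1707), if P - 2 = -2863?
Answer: -1881141/658 ≈ -2858.9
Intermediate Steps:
L = 572 (L = 40 + 532 = 572)
P = -2861 (P = 2 - 2863 = -2861)
P + (-1969 + L)/(-2365 + 1707) = -2861 + (-1969 + 572)/(-2365 + 1707) = -2861 - 1397/(-658) = -2861 - 1397*(-1/658) = -2861 + 1397/658 = -1881141/658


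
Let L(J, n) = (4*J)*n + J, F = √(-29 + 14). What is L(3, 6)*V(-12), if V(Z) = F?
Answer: 75*I*√15 ≈ 290.47*I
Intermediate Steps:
F = I*√15 (F = √(-15) = I*√15 ≈ 3.873*I)
V(Z) = I*√15
L(J, n) = J + 4*J*n (L(J, n) = 4*J*n + J = J + 4*J*n)
L(3, 6)*V(-12) = (3*(1 + 4*6))*(I*√15) = (3*(1 + 24))*(I*√15) = (3*25)*(I*√15) = 75*(I*√15) = 75*I*√15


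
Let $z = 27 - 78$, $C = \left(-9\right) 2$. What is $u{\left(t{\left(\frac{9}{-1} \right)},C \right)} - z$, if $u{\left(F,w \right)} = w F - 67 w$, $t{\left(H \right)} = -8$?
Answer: $1401$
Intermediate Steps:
$C = -18$
$z = -51$ ($z = 27 - 78 = -51$)
$u{\left(F,w \right)} = - 67 w + F w$ ($u{\left(F,w \right)} = F w - 67 w = - 67 w + F w$)
$u{\left(t{\left(\frac{9}{-1} \right)},C \right)} - z = - 18 \left(-67 - 8\right) - -51 = \left(-18\right) \left(-75\right) + 51 = 1350 + 51 = 1401$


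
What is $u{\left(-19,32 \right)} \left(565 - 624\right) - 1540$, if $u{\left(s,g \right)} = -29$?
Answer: $171$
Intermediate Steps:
$u{\left(-19,32 \right)} \left(565 - 624\right) - 1540 = - 29 \left(565 - 624\right) - 1540 = \left(-29\right) \left(-59\right) - 1540 = 1711 - 1540 = 171$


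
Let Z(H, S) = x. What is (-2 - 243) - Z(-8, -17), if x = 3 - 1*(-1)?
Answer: -249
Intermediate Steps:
x = 4 (x = 3 + 1 = 4)
Z(H, S) = 4
(-2 - 243) - Z(-8, -17) = (-2 - 243) - 1*4 = -245 - 4 = -249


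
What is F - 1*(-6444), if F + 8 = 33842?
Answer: 40278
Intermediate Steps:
F = 33834 (F = -8 + 33842 = 33834)
F - 1*(-6444) = 33834 - 1*(-6444) = 33834 + 6444 = 40278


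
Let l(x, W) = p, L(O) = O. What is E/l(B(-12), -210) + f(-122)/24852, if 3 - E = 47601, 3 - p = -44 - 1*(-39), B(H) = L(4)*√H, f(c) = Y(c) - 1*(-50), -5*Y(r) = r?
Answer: -246438521/41420 ≈ -5949.8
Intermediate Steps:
Y(r) = -r/5
f(c) = 50 - c/5 (f(c) = -c/5 - 1*(-50) = -c/5 + 50 = 50 - c/5)
B(H) = 4*√H
p = 8 (p = 3 - (-44 - 1*(-39)) = 3 - (-44 + 39) = 3 - 1*(-5) = 3 + 5 = 8)
l(x, W) = 8
E = -47598 (E = 3 - 1*47601 = 3 - 47601 = -47598)
E/l(B(-12), -210) + f(-122)/24852 = -47598/8 + (50 - ⅕*(-122))/24852 = -47598*⅛ + (50 + 122/5)*(1/24852) = -23799/4 + (372/5)*(1/24852) = -23799/4 + 31/10355 = -246438521/41420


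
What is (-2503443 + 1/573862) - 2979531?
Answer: -3146470425587/573862 ≈ -5.4830e+6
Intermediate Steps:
(-2503443 + 1/573862) - 2979531 = -1436630806865/573862 - 2979531 = -3146470425587/573862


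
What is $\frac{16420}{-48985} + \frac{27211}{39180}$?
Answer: $\frac{137919047}{383846460} \approx 0.35931$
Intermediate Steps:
$\frac{16420}{-48985} + \frac{27211}{39180} = 16420 \left(- \frac{1}{48985}\right) + 27211 \cdot \frac{1}{39180} = - \frac{3284}{9797} + \frac{27211}{39180} = \frac{137919047}{383846460}$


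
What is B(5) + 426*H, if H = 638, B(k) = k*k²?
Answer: 271913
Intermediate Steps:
B(k) = k³
B(5) + 426*H = 5³ + 426*638 = 125 + 271788 = 271913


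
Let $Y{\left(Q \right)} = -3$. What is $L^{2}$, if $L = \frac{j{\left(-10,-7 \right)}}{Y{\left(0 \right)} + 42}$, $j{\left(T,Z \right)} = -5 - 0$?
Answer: $\frac{25}{1521} \approx 0.016437$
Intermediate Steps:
$j{\left(T,Z \right)} = -5$ ($j{\left(T,Z \right)} = -5 + 0 = -5$)
$L = - \frac{5}{39}$ ($L = - \frac{5}{-3 + 42} = - \frac{5}{39} \approx -0.12821$)
$L^{2} = \left(- \frac{5}{39}\right)^{2} = \frac{25}{1521}$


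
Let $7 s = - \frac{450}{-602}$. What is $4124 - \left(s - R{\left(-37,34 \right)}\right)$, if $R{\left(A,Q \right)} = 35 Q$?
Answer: $\frac{11196373}{2107} \approx 5313.9$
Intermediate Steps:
$s = \frac{225}{2107}$ ($s = \frac{\left(-450\right) \frac{1}{-602}}{7} = \frac{\left(-450\right) \left(- \frac{1}{602}\right)}{7} = \frac{1}{7} \cdot \frac{225}{301} = \frac{225}{2107} \approx 0.10679$)
$4124 - \left(s - R{\left(-37,34 \right)}\right) = 4124 + \left(35 \cdot 34 - \frac{225}{2107}\right) = 4124 + \left(1190 - \frac{225}{2107}\right) = 4124 + \frac{2507105}{2107} = \frac{11196373}{2107}$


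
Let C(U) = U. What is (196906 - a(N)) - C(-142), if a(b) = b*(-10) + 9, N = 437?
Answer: 201409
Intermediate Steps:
a(b) = 9 - 10*b (a(b) = -10*b + 9 = 9 - 10*b)
(196906 - a(N)) - C(-142) = (196906 - (9 - 10*437)) - 1*(-142) = (196906 - (9 - 4370)) + 142 = (196906 - 1*(-4361)) + 142 = (196906 + 4361) + 142 = 201267 + 142 = 201409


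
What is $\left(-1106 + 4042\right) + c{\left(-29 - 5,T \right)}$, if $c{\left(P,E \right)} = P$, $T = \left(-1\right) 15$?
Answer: $2902$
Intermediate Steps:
$T = -15$
$\left(-1106 + 4042\right) + c{\left(-29 - 5,T \right)} = \left(-1106 + 4042\right) - 34 = 2936 - 34 = 2902$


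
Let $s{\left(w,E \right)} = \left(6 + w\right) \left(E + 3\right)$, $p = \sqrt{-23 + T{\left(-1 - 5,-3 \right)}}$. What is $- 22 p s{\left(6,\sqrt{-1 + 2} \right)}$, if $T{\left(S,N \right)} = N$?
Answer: $- 1056 i \sqrt{26} \approx - 5384.6 i$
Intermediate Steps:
$p = i \sqrt{26}$ ($p = \sqrt{-23 - 3} = \sqrt{-26} = i \sqrt{26} \approx 5.099 i$)
$s{\left(w,E \right)} = \left(3 + E\right) \left(6 + w\right)$ ($s{\left(w,E \right)} = \left(6 + w\right) \left(3 + E\right) = \left(3 + E\right) \left(6 + w\right)$)
$- 22 p s{\left(6,\sqrt{-1 + 2} \right)} = - 22 i \sqrt{26} \left(18 + 3 \cdot 6 + 6 \sqrt{-1 + 2} + \sqrt{-1 + 2} \cdot 6\right) = - 22 i \sqrt{26} \left(18 + 18 + 6 \sqrt{1} + \sqrt{1} \cdot 6\right) = - 22 i \sqrt{26} \left(18 + 18 + 6 \cdot 1 + 1 \cdot 6\right) = - 22 i \sqrt{26} \left(18 + 18 + 6 + 6\right) = - 22 i \sqrt{26} \cdot 48 = - 1056 i \sqrt{26}$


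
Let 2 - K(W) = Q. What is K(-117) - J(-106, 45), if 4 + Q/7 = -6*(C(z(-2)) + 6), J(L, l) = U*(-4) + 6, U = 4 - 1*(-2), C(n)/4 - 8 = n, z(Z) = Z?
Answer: 1308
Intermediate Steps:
C(n) = 32 + 4*n
U = 6 (U = 4 + 2 = 6)
J(L, l) = -18 (J(L, l) = 6*(-4) + 6 = -24 + 6 = -18)
Q = -1288 (Q = -28 + 7*(-6*((32 + 4*(-2)) + 6)) = -28 + 7*(-6*((32 - 8) + 6)) = -28 + 7*(-6*(24 + 6)) = -28 + 7*(-6*30) = -28 + 7*(-180) = -28 - 1260 = -1288)
K(W) = 1290 (K(W) = 2 - 1*(-1288) = 2 + 1288 = 1290)
K(-117) - J(-106, 45) = 1290 - 1*(-18) = 1290 + 18 = 1308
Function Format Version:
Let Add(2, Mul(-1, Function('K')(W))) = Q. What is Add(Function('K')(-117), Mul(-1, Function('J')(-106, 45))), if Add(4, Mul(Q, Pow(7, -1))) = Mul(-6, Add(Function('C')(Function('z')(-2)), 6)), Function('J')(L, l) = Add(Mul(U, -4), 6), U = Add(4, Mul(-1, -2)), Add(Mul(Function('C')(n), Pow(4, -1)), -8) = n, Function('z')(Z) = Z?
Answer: 1308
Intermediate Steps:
Function('C')(n) = Add(32, Mul(4, n))
U = 6 (U = Add(4, 2) = 6)
Function('J')(L, l) = -18 (Function('J')(L, l) = Add(Mul(6, -4), 6) = Add(-24, 6) = -18)
Q = -1288 (Q = Add(-28, Mul(7, Mul(-6, Add(Add(32, Mul(4, -2)), 6)))) = Add(-28, Mul(7, Mul(-6, Add(Add(32, -8), 6)))) = Add(-28, Mul(7, Mul(-6, Add(24, 6)))) = Add(-28, Mul(7, Mul(-6, 30))) = Add(-28, Mul(7, -180)) = Add(-28, -1260) = -1288)
Function('K')(W) = 1290 (Function('K')(W) = Add(2, Mul(-1, -1288)) = Add(2, 1288) = 1290)
Add(Function('K')(-117), Mul(-1, Function('J')(-106, 45))) = Add(1290, Mul(-1, -18)) = Add(1290, 18) = 1308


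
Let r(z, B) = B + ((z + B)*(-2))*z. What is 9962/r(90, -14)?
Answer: -4981/6847 ≈ -0.72747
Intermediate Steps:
r(z, B) = B + z*(-2*B - 2*z) (r(z, B) = B + ((B + z)*(-2))*z = B + (-2*B - 2*z)*z = B + z*(-2*B - 2*z))
9962/r(90, -14) = 9962/(-14 - 2*90**2 - 2*(-14)*90) = 9962/(-14 - 2*8100 + 2520) = 9962/(-14 - 16200 + 2520) = 9962/(-13694) = 9962*(-1/13694) = -4981/6847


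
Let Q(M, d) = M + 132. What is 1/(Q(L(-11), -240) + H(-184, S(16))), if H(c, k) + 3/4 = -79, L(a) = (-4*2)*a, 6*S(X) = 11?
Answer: 4/561 ≈ 0.0071301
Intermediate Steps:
S(X) = 11/6 (S(X) = (1/6)*11 = 11/6)
L(a) = -8*a
H(c, k) = -319/4 (H(c, k) = -3/4 - 79 = -319/4)
Q(M, d) = 132 + M
1/(Q(L(-11), -240) + H(-184, S(16))) = 1/((132 - 8*(-11)) - 319/4) = 1/((132 + 88) - 319/4) = 1/(220 - 319/4) = 1/(561/4) = 4/561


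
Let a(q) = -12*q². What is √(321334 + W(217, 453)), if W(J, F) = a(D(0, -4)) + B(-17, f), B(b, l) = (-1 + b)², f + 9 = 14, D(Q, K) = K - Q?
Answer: √321466 ≈ 566.98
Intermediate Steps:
f = 5 (f = -9 + 14 = 5)
W(J, F) = 132 (W(J, F) = -12*(-4 - 1*0)² + (-1 - 17)² = -12*(-4 + 0)² + (-18)² = -12*(-4)² + 324 = -12*16 + 324 = -192 + 324 = 132)
√(321334 + W(217, 453)) = √(321334 + 132) = √321466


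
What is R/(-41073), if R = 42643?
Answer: -42643/41073 ≈ -1.0382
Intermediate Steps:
R/(-41073) = 42643/(-41073) = 42643*(-1/41073) = -42643/41073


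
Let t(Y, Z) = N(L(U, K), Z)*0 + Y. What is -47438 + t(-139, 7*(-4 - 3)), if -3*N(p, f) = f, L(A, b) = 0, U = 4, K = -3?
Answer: -47577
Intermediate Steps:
N(p, f) = -f/3
t(Y, Z) = Y (t(Y, Z) = -Z/3*0 + Y = 0 + Y = Y)
-47438 + t(-139, 7*(-4 - 3)) = -47438 - 139 = -47577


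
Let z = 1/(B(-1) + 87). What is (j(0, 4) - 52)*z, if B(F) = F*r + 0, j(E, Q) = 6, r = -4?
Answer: -46/91 ≈ -0.50549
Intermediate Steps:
B(F) = -4*F (B(F) = F*(-4) + 0 = -4*F + 0 = -4*F)
z = 1/91 (z = 1/(-4*(-1) + 87) = 1/(4 + 87) = 1/91 ≈ 0.010989)
(j(0, 4) - 52)*z = (6 - 52)*(1/91) = -46*1/91 = -46/91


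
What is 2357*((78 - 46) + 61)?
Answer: 219201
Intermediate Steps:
2357*((78 - 46) + 61) = 2357*(32 + 61) = 2357*93 = 219201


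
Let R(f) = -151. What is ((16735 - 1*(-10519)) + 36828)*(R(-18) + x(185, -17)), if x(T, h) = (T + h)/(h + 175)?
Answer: -759051290/79 ≈ -9.6082e+6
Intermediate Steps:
x(T, h) = (T + h)/(175 + h)
((16735 - 1*(-10519)) + 36828)*(R(-18) + x(185, -17)) = ((16735 - 1*(-10519)) + 36828)*(-151 + (185 - 17)/(175 - 17)) = ((16735 + 10519) + 36828)*(-151 + 168/158) = (27254 + 36828)*(-151 + (1/158)*168) = 64082*(-151 + 84/79) = 64082*(-11845/79) = -759051290/79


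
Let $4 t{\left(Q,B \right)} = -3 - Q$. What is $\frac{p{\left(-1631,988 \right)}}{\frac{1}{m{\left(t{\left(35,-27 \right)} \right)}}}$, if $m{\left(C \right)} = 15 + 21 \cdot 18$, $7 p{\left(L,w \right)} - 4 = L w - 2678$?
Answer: $-90620298$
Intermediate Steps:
$p{\left(L,w \right)} = -382 + \frac{L w}{7}$ ($p{\left(L,w \right)} = \frac{4}{7} + \frac{L w - 2678}{7} = \frac{4}{7} + \frac{-2678 + L w}{7} = \frac{4}{7} + \left(- \frac{2678}{7} + \frac{L w}{7}\right) = -382 + \frac{L w}{7}$)
$t{\left(Q,B \right)} = - \frac{3}{4} - \frac{Q}{4}$ ($t{\left(Q,B \right)} = \frac{-3 - Q}{4} = - \frac{3}{4} - \frac{Q}{4}$)
$m{\left(C \right)} = 393$ ($m{\left(C \right)} = 15 + 378 = 393$)
$\frac{p{\left(-1631,988 \right)}}{\frac{1}{m{\left(t{\left(35,-27 \right)} \right)}}} = \frac{-382 + \frac{1}{7} \left(-1631\right) 988}{\frac{1}{393}} = \left(-382 - 230204\right) \frac{1}{\frac{1}{393}} = \left(-230586\right) 393 = -90620298$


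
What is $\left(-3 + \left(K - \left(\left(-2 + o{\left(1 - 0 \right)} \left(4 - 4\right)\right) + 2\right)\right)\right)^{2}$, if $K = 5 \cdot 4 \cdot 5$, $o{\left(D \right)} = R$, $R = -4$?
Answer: $9409$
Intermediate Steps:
$o{\left(D \right)} = -4$
$K = 100$ ($K = 20 \cdot 5 = 100$)
$\left(-3 + \left(K - \left(\left(-2 + o{\left(1 - 0 \right)} \left(4 - 4\right)\right) + 2\right)\right)\right)^{2} = \left(-3 + \left(100 - \left(\left(-2 - 4 \left(4 - 4\right)\right) + 2\right)\right)\right)^{2} = \left(-3 + \left(100 - \left(\left(-2 - 0\right) + 2\right)\right)\right)^{2} = \left(-3 + \left(100 - \left(\left(-2 + 0\right) + 2\right)\right)\right)^{2} = \left(-3 + \left(100 - \left(-2 + 2\right)\right)\right)^{2} = \left(-3 + \left(100 - 0\right)\right)^{2} = \left(-3 + \left(100 + 0\right)\right)^{2} = \left(-3 + 100\right)^{2} = 97^{2} = 9409$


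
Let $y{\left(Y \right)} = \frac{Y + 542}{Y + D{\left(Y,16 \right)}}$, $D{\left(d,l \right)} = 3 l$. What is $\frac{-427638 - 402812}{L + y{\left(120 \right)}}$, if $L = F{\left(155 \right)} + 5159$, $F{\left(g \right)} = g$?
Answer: $- \frac{69757800}{446707} \approx -156.16$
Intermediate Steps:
$L = 5314$ ($L = 155 + 5159 = 5314$)
$y{\left(Y \right)} = \frac{542 + Y}{48 + Y}$ ($y{\left(Y \right)} = \frac{Y + 542}{Y + 3 \cdot 16} = \frac{542 + Y}{Y + 48} = \frac{542 + Y}{48 + Y}$)
$\frac{-427638 - 402812}{L + y{\left(120 \right)}} = \frac{-427638 - 402812}{5314 + \frac{542 + 120}{48 + 120}} = - \frac{830450}{5314 + \frac{1}{168} \cdot 662} = - \frac{830450}{5314 + \frac{331}{84}} = - \frac{830450}{\frac{446707}{84}} = \left(-830450\right) \frac{84}{446707} = - \frac{69757800}{446707}$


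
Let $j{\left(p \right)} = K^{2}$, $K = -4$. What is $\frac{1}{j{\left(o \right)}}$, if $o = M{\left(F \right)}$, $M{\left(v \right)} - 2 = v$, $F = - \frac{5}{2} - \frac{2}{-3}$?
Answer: $\frac{1}{16} \approx 0.0625$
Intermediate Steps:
$F = - \frac{11}{6}$ ($F = \left(-5\right) \frac{1}{2} - - \frac{2}{3} = - \frac{5}{2} + \frac{2}{3} = - \frac{11}{6} \approx -1.8333$)
$M{\left(v \right)} = 2 + v$
$o = \frac{1}{6}$ ($o = 2 - \frac{11}{6} = \frac{1}{6} \approx 0.16667$)
$j{\left(p \right)} = 16$ ($j{\left(p \right)} = \left(-4\right)^{2} = 16$)
$\frac{1}{j{\left(o \right)}} = \frac{1}{16}$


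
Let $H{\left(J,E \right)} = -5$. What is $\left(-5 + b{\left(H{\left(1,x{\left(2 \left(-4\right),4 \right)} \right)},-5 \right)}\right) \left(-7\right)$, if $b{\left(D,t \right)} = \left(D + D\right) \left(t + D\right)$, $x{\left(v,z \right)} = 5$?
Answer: $-665$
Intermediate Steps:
$b{\left(D,t \right)} = 2 D \left(D + t\right)$
$\left(-5 + b{\left(H{\left(1,x{\left(2 \left(-4\right),4 \right)} \right)},-5 \right)}\right) \left(-7\right) = \left(-5 + 2 \left(-5\right) \left(-5 - 5\right)\right) \left(-7\right) = \left(-5 + 2 \left(-5\right) \left(-10\right)\right) \left(-7\right) = \left(-5 + 100\right) \left(-7\right) = 95 \left(-7\right) = -665$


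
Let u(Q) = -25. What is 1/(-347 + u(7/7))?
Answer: -1/372 ≈ -0.0026882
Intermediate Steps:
1/(-347 + u(7/7)) = 1/(-347 - 25) = 1/(-372) = -1/372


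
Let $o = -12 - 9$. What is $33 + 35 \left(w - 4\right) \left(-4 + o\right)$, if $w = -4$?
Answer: $7033$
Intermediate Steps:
$o = -21$ ($o = -12 - 9 = -21$)
$33 + 35 \left(w - 4\right) \left(-4 + o\right) = 33 + 35 \left(-4 - 4\right) \left(-4 - 21\right) = 33 + 35 \left(\left(-8\right) \left(-25\right)\right) = 33 + 35 \cdot 200 = 33 + 7000 = 7033$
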